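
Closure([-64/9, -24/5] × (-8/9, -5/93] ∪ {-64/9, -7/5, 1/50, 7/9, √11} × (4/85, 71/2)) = ([-64/9, -24/5] × [-8/9, -5/93]) ∪ ({-64/9, -7/5, 1/50, 7/9, √11} × [4/85, 71/2])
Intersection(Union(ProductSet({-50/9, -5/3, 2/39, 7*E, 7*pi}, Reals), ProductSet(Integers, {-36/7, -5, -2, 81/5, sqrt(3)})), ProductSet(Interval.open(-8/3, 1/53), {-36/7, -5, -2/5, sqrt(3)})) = Union(ProductSet({-5/3}, {-36/7, -5, -2/5, sqrt(3)}), ProductSet(Range(-2, 1, 1), {-36/7, -5, sqrt(3)}))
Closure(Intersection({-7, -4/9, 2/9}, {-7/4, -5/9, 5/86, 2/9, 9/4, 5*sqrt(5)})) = {2/9}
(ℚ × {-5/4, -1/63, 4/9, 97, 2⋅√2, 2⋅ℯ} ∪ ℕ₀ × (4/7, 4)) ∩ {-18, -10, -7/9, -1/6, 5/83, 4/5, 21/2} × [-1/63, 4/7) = {-18, -10, -7/9, -1/6, 5/83, 4/5, 21/2} × {-1/63, 4/9}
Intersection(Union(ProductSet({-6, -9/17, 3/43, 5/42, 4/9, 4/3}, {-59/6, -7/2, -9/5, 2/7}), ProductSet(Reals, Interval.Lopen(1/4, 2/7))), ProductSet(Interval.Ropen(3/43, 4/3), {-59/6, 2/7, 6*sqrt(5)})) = Union(ProductSet({3/43, 5/42, 4/9}, {-59/6, 2/7}), ProductSet(Interval.Ropen(3/43, 4/3), {2/7}))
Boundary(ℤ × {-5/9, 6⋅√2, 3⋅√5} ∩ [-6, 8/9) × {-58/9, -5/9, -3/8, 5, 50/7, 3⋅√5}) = {-6, -5, …, 0} × {-5/9, 3⋅√5}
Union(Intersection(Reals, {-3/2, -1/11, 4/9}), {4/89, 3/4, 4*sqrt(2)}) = {-3/2, -1/11, 4/89, 4/9, 3/4, 4*sqrt(2)}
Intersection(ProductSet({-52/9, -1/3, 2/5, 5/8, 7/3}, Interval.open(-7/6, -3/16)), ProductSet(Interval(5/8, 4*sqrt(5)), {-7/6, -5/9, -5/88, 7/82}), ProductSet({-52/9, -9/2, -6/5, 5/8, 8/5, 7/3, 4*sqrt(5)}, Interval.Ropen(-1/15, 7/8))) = EmptySet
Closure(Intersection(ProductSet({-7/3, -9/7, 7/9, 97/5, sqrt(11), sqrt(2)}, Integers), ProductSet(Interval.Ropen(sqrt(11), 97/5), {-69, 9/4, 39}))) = ProductSet({sqrt(11)}, {-69, 39})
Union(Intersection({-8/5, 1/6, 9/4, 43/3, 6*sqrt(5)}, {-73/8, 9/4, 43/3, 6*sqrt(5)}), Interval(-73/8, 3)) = Union({43/3, 6*sqrt(5)}, Interval(-73/8, 3))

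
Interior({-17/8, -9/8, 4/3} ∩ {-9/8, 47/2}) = ∅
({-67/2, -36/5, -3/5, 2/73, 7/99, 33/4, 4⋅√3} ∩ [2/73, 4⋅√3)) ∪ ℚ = ℚ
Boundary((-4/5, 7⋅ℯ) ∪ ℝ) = ∅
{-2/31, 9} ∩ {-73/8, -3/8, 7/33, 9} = {9}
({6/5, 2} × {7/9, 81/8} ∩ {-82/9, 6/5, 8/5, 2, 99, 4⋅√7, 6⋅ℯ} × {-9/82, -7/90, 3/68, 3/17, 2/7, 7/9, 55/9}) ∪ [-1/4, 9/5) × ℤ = ({6/5, 2} × {7/9}) ∪ ([-1/4, 9/5) × ℤ)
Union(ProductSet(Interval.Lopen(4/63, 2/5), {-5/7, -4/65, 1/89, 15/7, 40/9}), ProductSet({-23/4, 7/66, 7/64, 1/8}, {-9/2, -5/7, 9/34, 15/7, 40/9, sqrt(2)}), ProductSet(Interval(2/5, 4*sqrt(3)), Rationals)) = Union(ProductSet({-23/4, 7/66, 7/64, 1/8}, {-9/2, -5/7, 9/34, 15/7, 40/9, sqrt(2)}), ProductSet(Interval.Lopen(4/63, 2/5), {-5/7, -4/65, 1/89, 15/7, 40/9}), ProductSet(Interval(2/5, 4*sqrt(3)), Rationals))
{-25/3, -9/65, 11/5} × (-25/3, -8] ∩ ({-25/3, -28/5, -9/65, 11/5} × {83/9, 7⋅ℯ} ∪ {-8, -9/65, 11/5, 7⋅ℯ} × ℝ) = {-9/65, 11/5} × (-25/3, -8]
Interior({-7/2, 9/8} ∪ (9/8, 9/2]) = (9/8, 9/2)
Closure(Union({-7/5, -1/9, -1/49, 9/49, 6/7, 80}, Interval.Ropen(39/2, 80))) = Union({-7/5, -1/9, -1/49, 9/49, 6/7}, Interval(39/2, 80))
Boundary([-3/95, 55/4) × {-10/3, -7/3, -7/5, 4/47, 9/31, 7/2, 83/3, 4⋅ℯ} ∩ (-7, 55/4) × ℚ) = [-3/95, 55/4] × {-10/3, -7/3, -7/5, 4/47, 9/31, 7/2, 83/3}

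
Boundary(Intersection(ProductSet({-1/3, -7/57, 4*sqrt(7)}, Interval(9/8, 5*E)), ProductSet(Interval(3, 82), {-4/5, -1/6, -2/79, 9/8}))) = ProductSet({4*sqrt(7)}, {9/8})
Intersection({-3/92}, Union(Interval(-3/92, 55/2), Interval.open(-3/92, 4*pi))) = {-3/92}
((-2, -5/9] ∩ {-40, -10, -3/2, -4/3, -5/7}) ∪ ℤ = ℤ ∪ {-3/2, -4/3, -5/7}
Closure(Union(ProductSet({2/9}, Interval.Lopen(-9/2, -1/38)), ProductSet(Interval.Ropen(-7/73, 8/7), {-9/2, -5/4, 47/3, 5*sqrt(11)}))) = Union(ProductSet({2/9}, Interval(-9/2, -1/38)), ProductSet(Interval(-7/73, 8/7), {-9/2, -5/4, 47/3, 5*sqrt(11)}))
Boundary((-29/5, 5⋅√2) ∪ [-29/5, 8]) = {-29/5, 8}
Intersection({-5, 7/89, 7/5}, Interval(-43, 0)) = {-5}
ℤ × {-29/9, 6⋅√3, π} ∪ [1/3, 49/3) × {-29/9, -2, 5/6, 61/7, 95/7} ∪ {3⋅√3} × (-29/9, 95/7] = (ℤ × {-29/9, 6⋅√3, π}) ∪ ({3⋅√3} × (-29/9, 95/7]) ∪ ([1/3, 49/3) × {-29/9, -2, 5/6, 61/7, 95/7})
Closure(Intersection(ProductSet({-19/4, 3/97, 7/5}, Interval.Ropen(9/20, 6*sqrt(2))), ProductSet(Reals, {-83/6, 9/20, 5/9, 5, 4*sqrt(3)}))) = ProductSet({-19/4, 3/97, 7/5}, {9/20, 5/9, 5, 4*sqrt(3)})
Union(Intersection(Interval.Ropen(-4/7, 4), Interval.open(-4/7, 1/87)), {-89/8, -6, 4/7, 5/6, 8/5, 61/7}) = Union({-89/8, -6, 4/7, 5/6, 8/5, 61/7}, Interval.open(-4/7, 1/87))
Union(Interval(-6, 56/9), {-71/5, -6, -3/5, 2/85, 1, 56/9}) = Union({-71/5}, Interval(-6, 56/9))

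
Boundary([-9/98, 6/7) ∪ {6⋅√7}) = {-9/98, 6/7, 6⋅√7}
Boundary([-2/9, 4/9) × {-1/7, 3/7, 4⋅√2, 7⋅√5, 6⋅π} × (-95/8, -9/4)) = [-2/9, 4/9] × {-1/7, 3/7, 4⋅√2, 7⋅√5, 6⋅π} × [-95/8, -9/4]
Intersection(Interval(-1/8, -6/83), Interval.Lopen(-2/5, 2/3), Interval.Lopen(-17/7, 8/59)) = Interval(-1/8, -6/83)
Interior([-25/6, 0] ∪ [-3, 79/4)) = (-25/6, 79/4)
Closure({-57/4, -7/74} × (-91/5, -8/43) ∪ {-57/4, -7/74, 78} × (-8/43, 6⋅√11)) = ({-57/4, -7/74} × [-91/5, -8/43]) ∪ ({-57/4, -7/74, 78} × [-8/43, 6⋅√11])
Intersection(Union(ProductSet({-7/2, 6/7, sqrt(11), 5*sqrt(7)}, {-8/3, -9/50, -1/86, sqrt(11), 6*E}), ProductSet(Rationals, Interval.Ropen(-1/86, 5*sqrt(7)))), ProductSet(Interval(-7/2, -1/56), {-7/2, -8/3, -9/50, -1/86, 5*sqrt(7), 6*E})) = Union(ProductSet({-7/2}, {-8/3, -9/50, -1/86, 6*E}), ProductSet(Intersection(Interval(-7/2, -1/56), Rationals), {-1/86}))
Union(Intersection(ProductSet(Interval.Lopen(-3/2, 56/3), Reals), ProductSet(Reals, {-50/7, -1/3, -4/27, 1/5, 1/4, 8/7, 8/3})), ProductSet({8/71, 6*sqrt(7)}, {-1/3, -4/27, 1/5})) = ProductSet(Interval.Lopen(-3/2, 56/3), {-50/7, -1/3, -4/27, 1/5, 1/4, 8/7, 8/3})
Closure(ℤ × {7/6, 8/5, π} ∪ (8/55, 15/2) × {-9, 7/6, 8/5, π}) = (ℤ × {7/6, 8/5, π}) ∪ ([8/55, 15/2] × {-9, 7/6, 8/5, π})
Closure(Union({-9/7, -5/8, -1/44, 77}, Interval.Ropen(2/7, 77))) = Union({-9/7, -5/8, -1/44}, Interval(2/7, 77))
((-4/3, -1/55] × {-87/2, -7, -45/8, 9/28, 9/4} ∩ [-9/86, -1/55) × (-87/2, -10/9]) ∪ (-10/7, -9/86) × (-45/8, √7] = ([-9/86, -1/55) × {-7, -45/8}) ∪ ((-10/7, -9/86) × (-45/8, √7])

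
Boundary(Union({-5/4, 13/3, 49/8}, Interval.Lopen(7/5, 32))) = {-5/4, 7/5, 32}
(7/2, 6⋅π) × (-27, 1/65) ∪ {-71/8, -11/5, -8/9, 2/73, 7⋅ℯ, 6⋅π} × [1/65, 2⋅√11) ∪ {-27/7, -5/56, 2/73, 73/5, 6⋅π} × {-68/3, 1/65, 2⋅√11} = ((7/2, 6⋅π) × (-27, 1/65)) ∪ ({-27/7, -5/56, 2/73, 73/5, 6⋅π} × {-68/3, 1/65, 2⋅√11}) ∪ ({-71/8, -11/5, -8/9, 2/73, 7⋅ℯ, 6⋅π} × [1/65, 2⋅√11))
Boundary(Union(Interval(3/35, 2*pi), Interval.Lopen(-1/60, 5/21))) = {-1/60, 2*pi}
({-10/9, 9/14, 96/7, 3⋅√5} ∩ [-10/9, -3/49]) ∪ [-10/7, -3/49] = [-10/7, -3/49]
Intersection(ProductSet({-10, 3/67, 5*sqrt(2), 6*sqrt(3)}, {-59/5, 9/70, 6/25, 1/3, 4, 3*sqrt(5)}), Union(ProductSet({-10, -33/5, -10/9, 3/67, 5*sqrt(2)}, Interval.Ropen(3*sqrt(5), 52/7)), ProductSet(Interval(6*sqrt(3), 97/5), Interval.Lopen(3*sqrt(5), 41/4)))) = ProductSet({-10, 3/67, 5*sqrt(2)}, {3*sqrt(5)})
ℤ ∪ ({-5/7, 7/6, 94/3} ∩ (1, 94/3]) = ℤ ∪ {7/6, 94/3}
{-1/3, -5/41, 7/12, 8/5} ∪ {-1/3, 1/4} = {-1/3, -5/41, 1/4, 7/12, 8/5}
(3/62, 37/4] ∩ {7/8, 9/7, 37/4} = {7/8, 9/7, 37/4}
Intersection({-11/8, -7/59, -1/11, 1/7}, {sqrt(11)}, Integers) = EmptySet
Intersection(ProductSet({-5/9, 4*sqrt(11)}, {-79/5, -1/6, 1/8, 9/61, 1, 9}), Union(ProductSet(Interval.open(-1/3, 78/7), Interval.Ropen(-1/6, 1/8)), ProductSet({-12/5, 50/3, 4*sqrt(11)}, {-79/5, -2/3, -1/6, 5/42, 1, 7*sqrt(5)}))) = ProductSet({4*sqrt(11)}, {-79/5, -1/6, 1})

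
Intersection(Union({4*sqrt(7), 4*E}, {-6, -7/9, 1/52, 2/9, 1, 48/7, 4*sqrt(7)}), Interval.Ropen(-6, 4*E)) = {-6, -7/9, 1/52, 2/9, 1, 48/7, 4*sqrt(7)}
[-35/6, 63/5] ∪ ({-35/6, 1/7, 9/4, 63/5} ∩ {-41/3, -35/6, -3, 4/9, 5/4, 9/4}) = [-35/6, 63/5]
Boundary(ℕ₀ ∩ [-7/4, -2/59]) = ∅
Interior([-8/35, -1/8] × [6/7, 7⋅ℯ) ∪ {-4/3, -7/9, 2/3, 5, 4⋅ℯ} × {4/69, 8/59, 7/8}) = (-8/35, -1/8) × (6/7, 7⋅ℯ)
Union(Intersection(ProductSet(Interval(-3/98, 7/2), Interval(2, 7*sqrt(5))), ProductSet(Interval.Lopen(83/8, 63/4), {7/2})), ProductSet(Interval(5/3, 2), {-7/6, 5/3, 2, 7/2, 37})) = ProductSet(Interval(5/3, 2), {-7/6, 5/3, 2, 7/2, 37})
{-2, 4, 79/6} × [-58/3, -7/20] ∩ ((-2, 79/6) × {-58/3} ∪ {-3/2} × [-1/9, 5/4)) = {4} × {-58/3}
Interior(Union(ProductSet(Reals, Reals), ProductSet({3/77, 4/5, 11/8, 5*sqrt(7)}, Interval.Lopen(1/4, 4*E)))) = ProductSet(Reals, Reals)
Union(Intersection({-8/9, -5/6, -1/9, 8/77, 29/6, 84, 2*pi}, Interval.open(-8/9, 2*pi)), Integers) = Union({-5/6, -1/9, 8/77, 29/6}, Integers)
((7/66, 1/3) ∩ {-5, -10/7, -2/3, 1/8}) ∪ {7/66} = {7/66, 1/8}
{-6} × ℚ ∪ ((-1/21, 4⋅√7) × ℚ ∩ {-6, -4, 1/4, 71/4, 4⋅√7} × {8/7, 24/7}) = ({-6} × ℚ) ∪ ({1/4} × {8/7, 24/7})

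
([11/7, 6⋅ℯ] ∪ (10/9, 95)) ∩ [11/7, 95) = [11/7, 95)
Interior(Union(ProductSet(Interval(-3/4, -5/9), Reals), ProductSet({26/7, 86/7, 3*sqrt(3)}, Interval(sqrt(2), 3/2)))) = ProductSet(Interval.open(-3/4, -5/9), Reals)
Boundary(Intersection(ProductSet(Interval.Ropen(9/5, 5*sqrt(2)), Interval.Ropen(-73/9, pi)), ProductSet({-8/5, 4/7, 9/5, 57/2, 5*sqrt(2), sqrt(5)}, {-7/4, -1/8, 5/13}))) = ProductSet({9/5, sqrt(5)}, {-7/4, -1/8, 5/13})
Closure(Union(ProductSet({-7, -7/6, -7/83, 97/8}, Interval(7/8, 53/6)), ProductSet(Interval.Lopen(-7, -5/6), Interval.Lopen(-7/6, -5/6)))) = Union(ProductSet({-7, -5/6}, Interval(-7/6, -5/6)), ProductSet({-7, -7/6, -7/83, 97/8}, Interval(7/8, 53/6)), ProductSet(Interval(-7, -5/6), {-7/6, -5/6}), ProductSet(Interval.Lopen(-7, -5/6), Interval.Lopen(-7/6, -5/6)))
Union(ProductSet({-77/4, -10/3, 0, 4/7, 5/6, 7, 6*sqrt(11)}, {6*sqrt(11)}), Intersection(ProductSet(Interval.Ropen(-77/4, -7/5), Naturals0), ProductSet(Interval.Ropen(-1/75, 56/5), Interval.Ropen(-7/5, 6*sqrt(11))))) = ProductSet({-77/4, -10/3, 0, 4/7, 5/6, 7, 6*sqrt(11)}, {6*sqrt(11)})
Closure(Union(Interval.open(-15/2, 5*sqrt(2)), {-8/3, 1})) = Interval(-15/2, 5*sqrt(2))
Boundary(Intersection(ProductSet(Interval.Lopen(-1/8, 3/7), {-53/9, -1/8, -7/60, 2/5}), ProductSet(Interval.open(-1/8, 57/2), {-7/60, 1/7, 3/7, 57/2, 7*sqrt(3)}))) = ProductSet(Interval(-1/8, 3/7), {-7/60})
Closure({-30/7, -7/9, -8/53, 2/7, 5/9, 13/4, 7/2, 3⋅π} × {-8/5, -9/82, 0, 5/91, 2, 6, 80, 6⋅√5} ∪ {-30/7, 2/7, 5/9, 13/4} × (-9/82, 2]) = ({-30/7, 2/7, 5/9, 13/4} × [-9/82, 2]) ∪ ({-30/7, -7/9, -8/53, 2/7, 5/9, 13/4, 7/2, 3⋅π} × {-8/5, -9/82, 0, 5/91, 2, 6, 80, 6⋅√5})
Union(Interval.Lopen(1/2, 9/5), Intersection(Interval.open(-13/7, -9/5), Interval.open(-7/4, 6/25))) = Interval.Lopen(1/2, 9/5)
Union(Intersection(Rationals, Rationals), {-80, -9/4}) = Rationals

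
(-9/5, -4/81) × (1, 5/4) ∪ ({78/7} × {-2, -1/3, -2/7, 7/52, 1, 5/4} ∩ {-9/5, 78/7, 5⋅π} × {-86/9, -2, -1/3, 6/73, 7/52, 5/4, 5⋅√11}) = ({78/7} × {-2, -1/3, 7/52, 5/4}) ∪ ((-9/5, -4/81) × (1, 5/4))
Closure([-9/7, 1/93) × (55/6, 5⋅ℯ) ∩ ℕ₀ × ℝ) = {0} × [55/6, 5⋅ℯ]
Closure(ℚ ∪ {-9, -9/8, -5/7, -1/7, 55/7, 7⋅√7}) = ℝ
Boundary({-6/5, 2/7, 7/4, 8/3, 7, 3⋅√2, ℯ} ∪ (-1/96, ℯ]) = {-6/5, -1/96, 7, 3⋅√2, ℯ}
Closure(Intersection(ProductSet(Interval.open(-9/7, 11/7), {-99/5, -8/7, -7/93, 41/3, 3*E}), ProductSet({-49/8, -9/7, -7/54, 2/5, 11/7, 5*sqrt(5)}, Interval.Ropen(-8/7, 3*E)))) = ProductSet({-7/54, 2/5}, {-8/7, -7/93})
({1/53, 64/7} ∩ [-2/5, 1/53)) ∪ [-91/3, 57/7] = [-91/3, 57/7]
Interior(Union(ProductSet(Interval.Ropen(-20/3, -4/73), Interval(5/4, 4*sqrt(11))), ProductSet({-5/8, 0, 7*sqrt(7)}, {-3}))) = ProductSet(Interval.open(-20/3, -4/73), Interval.open(5/4, 4*sqrt(11)))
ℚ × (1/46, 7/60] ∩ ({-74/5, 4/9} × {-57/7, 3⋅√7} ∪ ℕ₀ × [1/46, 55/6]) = ℕ₀ × (1/46, 7/60]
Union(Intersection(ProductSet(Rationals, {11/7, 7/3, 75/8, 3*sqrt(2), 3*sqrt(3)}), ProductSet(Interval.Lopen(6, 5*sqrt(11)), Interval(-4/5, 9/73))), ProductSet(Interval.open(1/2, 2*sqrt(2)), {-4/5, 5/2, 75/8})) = ProductSet(Interval.open(1/2, 2*sqrt(2)), {-4/5, 5/2, 75/8})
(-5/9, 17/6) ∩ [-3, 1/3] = (-5/9, 1/3]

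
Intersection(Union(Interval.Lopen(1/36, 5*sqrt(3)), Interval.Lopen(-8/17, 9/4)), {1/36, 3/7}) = {1/36, 3/7}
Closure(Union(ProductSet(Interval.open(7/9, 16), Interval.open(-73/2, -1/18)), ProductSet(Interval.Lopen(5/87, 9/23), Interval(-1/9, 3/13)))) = Union(ProductSet({7/9, 16}, Interval(-73/2, -1/18)), ProductSet(Interval(5/87, 9/23), Interval(-1/9, 3/13)), ProductSet(Interval(7/9, 16), {-73/2, -1/18}), ProductSet(Interval.open(7/9, 16), Interval.open(-73/2, -1/18)))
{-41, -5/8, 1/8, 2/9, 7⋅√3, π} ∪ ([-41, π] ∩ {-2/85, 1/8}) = {-41, -5/8, -2/85, 1/8, 2/9, 7⋅√3, π}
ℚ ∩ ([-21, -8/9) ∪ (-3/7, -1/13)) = (ℚ ∩ [-21, -8/9)) ∪ (ℚ ∩ (-3/7, -1/13))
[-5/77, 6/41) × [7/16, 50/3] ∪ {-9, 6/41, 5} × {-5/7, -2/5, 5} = ({-9, 6/41, 5} × {-5/7, -2/5, 5}) ∪ ([-5/77, 6/41) × [7/16, 50/3])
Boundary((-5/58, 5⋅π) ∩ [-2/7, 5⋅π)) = {-5/58, 5⋅π}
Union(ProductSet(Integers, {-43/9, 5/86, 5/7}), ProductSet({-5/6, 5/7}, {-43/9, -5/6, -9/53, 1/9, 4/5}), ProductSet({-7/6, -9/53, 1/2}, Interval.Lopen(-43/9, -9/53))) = Union(ProductSet({-5/6, 5/7}, {-43/9, -5/6, -9/53, 1/9, 4/5}), ProductSet({-7/6, -9/53, 1/2}, Interval.Lopen(-43/9, -9/53)), ProductSet(Integers, {-43/9, 5/86, 5/7}))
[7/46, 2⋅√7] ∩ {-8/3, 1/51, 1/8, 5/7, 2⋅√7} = {5/7, 2⋅√7}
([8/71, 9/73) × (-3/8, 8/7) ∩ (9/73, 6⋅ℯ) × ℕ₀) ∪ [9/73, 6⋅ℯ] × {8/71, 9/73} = [9/73, 6⋅ℯ] × {8/71, 9/73}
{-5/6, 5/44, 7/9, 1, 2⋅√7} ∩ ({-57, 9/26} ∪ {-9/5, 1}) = {1}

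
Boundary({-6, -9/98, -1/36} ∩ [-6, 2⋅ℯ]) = {-6, -9/98, -1/36}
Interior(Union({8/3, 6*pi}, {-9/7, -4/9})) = EmptySet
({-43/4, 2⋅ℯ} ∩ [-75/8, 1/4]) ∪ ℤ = ℤ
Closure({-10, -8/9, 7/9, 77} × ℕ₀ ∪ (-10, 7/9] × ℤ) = ({-10, -8/9, 7/9, 77} × ℕ₀) ∪ ([-10, 7/9] × ℤ)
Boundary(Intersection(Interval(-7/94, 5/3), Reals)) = {-7/94, 5/3}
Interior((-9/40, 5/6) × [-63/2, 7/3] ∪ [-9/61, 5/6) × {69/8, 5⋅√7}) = (-9/40, 5/6) × (-63/2, 7/3)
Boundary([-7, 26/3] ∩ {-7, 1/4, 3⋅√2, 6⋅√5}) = {-7, 1/4, 3⋅√2}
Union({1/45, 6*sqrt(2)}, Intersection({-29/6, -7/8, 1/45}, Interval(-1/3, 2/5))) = {1/45, 6*sqrt(2)}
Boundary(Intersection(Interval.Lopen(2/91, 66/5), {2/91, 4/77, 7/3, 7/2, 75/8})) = {4/77, 7/3, 7/2, 75/8}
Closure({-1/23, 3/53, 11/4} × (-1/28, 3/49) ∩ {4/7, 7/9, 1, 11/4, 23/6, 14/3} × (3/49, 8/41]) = ∅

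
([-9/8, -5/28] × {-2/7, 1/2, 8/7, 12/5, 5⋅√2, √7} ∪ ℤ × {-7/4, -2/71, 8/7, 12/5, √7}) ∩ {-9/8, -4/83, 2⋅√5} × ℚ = {-9/8} × {-2/7, 1/2, 8/7, 12/5}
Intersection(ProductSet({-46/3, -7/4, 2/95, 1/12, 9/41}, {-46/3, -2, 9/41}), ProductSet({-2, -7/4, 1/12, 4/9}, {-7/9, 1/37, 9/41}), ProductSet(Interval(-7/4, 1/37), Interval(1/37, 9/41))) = ProductSet({-7/4}, {9/41})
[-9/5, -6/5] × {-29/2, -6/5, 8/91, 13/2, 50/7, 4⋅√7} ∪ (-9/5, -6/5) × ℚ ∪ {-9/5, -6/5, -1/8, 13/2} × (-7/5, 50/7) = ((-9/5, -6/5) × ℚ) ∪ ({-9/5, -6/5, -1/8, 13/2} × (-7/5, 50/7)) ∪ ([-9/5, -6/5] × {-29/2, -6/5, 8/91, 13/2, 50/7, 4⋅√7})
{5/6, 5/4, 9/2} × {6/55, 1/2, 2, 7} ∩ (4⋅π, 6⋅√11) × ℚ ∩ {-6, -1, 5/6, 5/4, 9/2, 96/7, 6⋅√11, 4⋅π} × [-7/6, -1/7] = ∅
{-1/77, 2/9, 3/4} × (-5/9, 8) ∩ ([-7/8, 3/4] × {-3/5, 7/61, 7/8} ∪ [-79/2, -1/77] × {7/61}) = {-1/77, 2/9, 3/4} × {7/61, 7/8}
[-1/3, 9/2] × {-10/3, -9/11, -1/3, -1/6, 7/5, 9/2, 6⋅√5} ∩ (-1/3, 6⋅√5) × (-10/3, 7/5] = (-1/3, 9/2] × {-9/11, -1/3, -1/6, 7/5}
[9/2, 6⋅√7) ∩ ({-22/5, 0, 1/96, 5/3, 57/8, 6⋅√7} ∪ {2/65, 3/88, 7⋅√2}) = {57/8, 7⋅√2}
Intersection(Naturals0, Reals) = Naturals0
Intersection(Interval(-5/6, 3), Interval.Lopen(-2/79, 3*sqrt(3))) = Interval.Lopen(-2/79, 3)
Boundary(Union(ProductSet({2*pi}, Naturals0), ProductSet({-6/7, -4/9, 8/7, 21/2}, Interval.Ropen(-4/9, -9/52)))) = Union(ProductSet({2*pi}, Naturals0), ProductSet({-6/7, -4/9, 8/7, 21/2}, Interval(-4/9, -9/52)))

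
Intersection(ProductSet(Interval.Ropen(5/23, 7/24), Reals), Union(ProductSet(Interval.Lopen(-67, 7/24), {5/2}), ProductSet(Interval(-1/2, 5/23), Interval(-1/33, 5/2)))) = Union(ProductSet({5/23}, Interval(-1/33, 5/2)), ProductSet(Interval.Ropen(5/23, 7/24), {5/2}))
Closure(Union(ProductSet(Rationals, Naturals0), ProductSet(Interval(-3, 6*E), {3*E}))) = Union(ProductSet(Interval(-3, 6*E), {3*E}), ProductSet(Reals, Naturals0))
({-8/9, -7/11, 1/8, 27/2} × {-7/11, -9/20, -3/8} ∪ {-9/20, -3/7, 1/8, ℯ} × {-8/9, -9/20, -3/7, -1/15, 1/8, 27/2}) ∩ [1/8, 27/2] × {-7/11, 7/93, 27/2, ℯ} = ({1/8, 27/2} × {-7/11}) ∪ ({1/8, ℯ} × {27/2})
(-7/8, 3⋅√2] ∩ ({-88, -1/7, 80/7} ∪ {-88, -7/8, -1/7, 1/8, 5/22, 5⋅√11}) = {-1/7, 1/8, 5/22}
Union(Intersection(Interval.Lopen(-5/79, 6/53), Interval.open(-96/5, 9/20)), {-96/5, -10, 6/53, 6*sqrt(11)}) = Union({-96/5, -10, 6*sqrt(11)}, Interval.Lopen(-5/79, 6/53))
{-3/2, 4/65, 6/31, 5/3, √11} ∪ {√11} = {-3/2, 4/65, 6/31, 5/3, √11}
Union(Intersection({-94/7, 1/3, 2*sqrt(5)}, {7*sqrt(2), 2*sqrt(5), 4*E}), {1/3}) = {1/3, 2*sqrt(5)}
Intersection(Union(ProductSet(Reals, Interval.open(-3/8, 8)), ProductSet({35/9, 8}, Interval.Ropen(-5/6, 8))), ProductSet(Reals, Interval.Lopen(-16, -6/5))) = EmptySet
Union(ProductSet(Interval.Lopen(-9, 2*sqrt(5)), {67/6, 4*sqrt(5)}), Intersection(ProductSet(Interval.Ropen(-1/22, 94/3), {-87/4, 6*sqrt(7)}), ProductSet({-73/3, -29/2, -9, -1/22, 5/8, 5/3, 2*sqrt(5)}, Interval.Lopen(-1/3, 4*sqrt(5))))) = ProductSet(Interval.Lopen(-9, 2*sqrt(5)), {67/6, 4*sqrt(5)})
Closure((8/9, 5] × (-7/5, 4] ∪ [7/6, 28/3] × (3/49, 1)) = ({8/9} × [-7/5, 4]) ∪ ({28/3} × [3/49, 1]) ∪ ([8/9, 5] × {-7/5, 4}) ∪ ([5, 28/3] × {3/49, 1}) ∪ ((8/9, 5] × (-7/5, 4]) ∪ ([7/6, 28/3] × (3/49, 1)) ∪ ({8/9, 5} × ([-7/5, 3/49] ∪ [1, 4]))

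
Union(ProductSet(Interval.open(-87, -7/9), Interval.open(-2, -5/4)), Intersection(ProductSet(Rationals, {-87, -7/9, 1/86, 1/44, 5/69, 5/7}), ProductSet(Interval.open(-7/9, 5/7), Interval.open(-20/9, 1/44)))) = Union(ProductSet(Intersection(Interval.open(-7/9, 5/7), Rationals), {-7/9, 1/86}), ProductSet(Interval.open(-87, -7/9), Interval.open(-2, -5/4)))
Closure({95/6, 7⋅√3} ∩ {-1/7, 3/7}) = ∅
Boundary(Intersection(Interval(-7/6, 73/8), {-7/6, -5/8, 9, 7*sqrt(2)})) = {-7/6, -5/8, 9}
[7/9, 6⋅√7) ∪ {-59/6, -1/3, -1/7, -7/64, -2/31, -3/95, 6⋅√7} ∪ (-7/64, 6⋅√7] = {-59/6, -1/3, -1/7} ∪ [-7/64, 6⋅√7]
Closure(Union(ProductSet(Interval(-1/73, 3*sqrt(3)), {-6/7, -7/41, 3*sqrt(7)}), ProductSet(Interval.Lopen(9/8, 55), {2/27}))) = Union(ProductSet(Interval(-1/73, 3*sqrt(3)), {-6/7, -7/41, 3*sqrt(7)}), ProductSet(Interval(9/8, 55), {2/27}))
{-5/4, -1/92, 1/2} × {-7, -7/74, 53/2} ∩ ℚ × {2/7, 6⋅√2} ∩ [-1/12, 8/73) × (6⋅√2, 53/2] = ∅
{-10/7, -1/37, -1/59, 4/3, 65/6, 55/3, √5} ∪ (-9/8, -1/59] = {-10/7, 4/3, 65/6, 55/3, √5} ∪ (-9/8, -1/59]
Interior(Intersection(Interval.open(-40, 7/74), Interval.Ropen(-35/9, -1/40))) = Interval.open(-35/9, -1/40)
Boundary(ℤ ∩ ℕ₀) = ℕ₀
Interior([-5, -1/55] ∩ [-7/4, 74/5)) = (-7/4, -1/55)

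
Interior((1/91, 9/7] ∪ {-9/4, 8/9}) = (1/91, 9/7)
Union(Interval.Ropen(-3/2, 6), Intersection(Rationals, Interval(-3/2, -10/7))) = Union(Intersection(Interval(-3/2, -10/7), Rationals), Interval.Ropen(-3/2, 6))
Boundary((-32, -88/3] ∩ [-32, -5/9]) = {-32, -88/3}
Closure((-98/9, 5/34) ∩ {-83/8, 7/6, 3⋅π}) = {-83/8}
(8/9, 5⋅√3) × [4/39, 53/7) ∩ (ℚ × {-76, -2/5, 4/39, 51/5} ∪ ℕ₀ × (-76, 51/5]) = ({1, 2, …, 8} × [4/39, 53/7)) ∪ ((ℚ ∩ (8/9, 5⋅√3)) × {4/39})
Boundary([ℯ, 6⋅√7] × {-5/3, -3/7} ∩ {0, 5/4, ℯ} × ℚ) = {ℯ} × {-5/3, -3/7}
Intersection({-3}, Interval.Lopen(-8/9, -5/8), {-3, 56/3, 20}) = EmptySet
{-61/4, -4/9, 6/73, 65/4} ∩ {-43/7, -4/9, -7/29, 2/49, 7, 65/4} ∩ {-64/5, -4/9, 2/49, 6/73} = {-4/9}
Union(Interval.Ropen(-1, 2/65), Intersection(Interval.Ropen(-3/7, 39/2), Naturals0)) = Union(Interval.Ropen(-1, 2/65), Range(0, 20, 1))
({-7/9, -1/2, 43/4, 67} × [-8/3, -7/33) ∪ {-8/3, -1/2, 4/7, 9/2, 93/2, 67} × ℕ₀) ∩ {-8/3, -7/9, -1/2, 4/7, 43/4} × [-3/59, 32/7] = {-8/3, -1/2, 4/7} × {0, 1, …, 4}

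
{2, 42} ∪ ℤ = ℤ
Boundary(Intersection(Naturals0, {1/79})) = EmptySet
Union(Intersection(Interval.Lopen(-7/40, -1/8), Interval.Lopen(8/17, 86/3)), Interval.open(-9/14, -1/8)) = Interval.open(-9/14, -1/8)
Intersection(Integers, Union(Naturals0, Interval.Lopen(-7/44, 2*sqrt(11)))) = Union(Naturals0, Range(0, 7, 1))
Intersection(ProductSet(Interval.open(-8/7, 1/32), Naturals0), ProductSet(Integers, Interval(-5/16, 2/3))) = ProductSet(Range(-1, 1, 1), Range(0, 1, 1))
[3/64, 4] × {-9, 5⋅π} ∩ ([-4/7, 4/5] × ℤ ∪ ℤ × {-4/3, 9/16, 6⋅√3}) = [3/64, 4/5] × {-9}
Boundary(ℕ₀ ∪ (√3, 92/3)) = {92/3, √3} ∪ (ℕ₀ \ (√3, 92/3))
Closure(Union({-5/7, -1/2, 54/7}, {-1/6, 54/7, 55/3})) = {-5/7, -1/2, -1/6, 54/7, 55/3}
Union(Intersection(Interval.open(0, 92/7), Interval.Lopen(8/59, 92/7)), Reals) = Interval(-oo, oo)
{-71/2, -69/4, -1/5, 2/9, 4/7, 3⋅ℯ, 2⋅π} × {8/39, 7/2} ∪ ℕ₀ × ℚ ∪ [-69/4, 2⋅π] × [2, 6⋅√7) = (ℕ₀ × ℚ) ∪ ({-71/2, -69/4, -1/5, 2/9, 4/7, 3⋅ℯ, 2⋅π} × {8/39, 7/2}) ∪ ([-69/4, 2⋅π] × [2, 6⋅√7))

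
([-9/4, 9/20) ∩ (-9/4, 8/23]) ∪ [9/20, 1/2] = (-9/4, 8/23] ∪ [9/20, 1/2]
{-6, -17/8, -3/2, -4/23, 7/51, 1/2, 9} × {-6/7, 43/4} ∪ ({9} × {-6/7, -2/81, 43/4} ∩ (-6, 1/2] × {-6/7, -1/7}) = {-6, -17/8, -3/2, -4/23, 7/51, 1/2, 9} × {-6/7, 43/4}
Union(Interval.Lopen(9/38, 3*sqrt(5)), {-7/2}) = Union({-7/2}, Interval.Lopen(9/38, 3*sqrt(5)))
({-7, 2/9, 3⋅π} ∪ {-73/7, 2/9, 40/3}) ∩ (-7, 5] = {2/9}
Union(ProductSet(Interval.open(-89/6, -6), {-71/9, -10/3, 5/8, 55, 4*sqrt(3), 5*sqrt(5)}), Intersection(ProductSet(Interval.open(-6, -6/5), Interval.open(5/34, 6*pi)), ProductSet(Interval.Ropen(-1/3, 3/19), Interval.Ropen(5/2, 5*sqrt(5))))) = ProductSet(Interval.open(-89/6, -6), {-71/9, -10/3, 5/8, 55, 4*sqrt(3), 5*sqrt(5)})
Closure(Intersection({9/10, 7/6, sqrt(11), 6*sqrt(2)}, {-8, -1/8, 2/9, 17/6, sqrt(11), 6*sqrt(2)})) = {sqrt(11), 6*sqrt(2)}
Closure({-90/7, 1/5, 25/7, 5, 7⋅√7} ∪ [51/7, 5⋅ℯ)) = {-90/7, 1/5, 25/7, 5, 7⋅√7} ∪ [51/7, 5⋅ℯ]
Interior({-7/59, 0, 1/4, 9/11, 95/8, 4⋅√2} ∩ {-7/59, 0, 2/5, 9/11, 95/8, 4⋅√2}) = ∅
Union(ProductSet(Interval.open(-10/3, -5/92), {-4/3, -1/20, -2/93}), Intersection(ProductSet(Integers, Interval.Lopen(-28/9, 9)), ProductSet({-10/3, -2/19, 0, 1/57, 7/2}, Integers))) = Union(ProductSet({0}, Range(-3, 10, 1)), ProductSet(Interval.open(-10/3, -5/92), {-4/3, -1/20, -2/93}))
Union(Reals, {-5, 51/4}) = Reals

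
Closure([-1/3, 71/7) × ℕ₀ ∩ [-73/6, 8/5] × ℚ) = [-1/3, 8/5] × ℕ₀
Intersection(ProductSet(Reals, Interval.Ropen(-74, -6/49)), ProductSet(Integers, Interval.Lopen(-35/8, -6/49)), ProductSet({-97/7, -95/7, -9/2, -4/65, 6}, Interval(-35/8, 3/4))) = ProductSet({6}, Interval.open(-35/8, -6/49))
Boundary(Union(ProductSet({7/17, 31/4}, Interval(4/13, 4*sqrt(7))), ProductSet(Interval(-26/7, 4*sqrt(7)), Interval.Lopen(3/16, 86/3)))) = Union(ProductSet({-26/7, 4*sqrt(7)}, Interval(3/16, 86/3)), ProductSet(Interval(-26/7, 4*sqrt(7)), {3/16, 86/3}))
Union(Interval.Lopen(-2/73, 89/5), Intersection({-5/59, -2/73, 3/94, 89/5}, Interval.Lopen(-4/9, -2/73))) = Union({-5/59}, Interval(-2/73, 89/5))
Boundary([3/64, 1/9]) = {3/64, 1/9}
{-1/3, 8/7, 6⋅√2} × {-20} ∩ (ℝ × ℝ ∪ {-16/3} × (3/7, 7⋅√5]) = {-1/3, 8/7, 6⋅√2} × {-20}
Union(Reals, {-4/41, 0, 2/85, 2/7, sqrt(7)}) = Reals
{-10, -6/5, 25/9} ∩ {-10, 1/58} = {-10}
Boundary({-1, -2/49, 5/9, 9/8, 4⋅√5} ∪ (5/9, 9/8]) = {-1, -2/49, 5/9, 9/8, 4⋅√5}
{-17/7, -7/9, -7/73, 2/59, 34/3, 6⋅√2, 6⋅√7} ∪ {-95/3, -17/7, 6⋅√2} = {-95/3, -17/7, -7/9, -7/73, 2/59, 34/3, 6⋅√2, 6⋅√7}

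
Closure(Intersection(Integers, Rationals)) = Integers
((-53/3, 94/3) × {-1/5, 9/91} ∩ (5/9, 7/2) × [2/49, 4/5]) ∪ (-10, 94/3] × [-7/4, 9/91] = (-10, 94/3] × [-7/4, 9/91]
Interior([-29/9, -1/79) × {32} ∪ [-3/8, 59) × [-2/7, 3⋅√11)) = (-3/8, 59) × (-2/7, 3⋅√11)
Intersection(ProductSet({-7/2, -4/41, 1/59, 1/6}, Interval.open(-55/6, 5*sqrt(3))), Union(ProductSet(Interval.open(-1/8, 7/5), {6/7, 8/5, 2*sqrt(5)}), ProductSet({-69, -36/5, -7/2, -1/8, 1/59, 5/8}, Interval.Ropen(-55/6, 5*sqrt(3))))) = Union(ProductSet({-7/2, 1/59}, Interval.open(-55/6, 5*sqrt(3))), ProductSet({-4/41, 1/59, 1/6}, {6/7, 8/5, 2*sqrt(5)}))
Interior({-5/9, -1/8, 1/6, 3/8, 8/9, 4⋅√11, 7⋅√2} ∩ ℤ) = ∅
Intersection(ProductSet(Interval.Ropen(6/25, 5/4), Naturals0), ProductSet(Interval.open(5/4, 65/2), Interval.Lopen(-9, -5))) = EmptySet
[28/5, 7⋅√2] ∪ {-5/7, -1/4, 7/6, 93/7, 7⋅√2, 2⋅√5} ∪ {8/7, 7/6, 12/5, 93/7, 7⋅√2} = {-5/7, -1/4, 8/7, 7/6, 12/5, 93/7, 2⋅√5} ∪ [28/5, 7⋅√2]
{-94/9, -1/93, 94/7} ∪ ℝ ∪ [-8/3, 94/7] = (-∞, ∞)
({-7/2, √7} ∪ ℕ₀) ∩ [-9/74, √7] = {0, 1, 2} ∪ {√7}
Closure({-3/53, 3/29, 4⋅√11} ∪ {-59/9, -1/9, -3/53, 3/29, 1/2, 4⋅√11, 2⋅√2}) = {-59/9, -1/9, -3/53, 3/29, 1/2, 4⋅√11, 2⋅√2}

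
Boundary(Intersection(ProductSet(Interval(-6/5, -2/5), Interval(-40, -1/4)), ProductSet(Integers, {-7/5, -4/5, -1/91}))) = ProductSet(Range(-1, 0, 1), {-7/5, -4/5})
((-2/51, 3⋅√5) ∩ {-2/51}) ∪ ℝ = ℝ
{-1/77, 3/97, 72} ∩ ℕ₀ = {72}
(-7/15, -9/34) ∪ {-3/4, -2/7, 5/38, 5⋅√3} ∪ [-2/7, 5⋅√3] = {-3/4} ∪ (-7/15, 5⋅√3]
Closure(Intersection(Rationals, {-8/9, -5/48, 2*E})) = {-8/9, -5/48}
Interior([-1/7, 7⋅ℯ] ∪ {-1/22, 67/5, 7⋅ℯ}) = (-1/7, 7⋅ℯ)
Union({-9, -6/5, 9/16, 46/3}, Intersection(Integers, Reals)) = Union({-6/5, 9/16, 46/3}, Integers)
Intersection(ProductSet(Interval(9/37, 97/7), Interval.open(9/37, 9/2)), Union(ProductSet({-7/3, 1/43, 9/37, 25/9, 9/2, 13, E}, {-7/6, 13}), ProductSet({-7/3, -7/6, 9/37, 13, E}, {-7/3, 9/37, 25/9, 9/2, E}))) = ProductSet({9/37, 13, E}, {25/9, E})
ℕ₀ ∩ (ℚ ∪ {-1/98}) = ℕ₀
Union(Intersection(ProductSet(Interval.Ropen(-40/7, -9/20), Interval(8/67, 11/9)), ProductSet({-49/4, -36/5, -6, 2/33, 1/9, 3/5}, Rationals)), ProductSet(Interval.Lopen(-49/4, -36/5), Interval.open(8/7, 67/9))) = ProductSet(Interval.Lopen(-49/4, -36/5), Interval.open(8/7, 67/9))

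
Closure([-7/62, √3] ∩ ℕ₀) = {0, 1}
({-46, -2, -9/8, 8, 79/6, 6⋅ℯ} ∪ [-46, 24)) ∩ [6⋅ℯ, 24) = [6⋅ℯ, 24)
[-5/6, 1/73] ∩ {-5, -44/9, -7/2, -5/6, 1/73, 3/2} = {-5/6, 1/73}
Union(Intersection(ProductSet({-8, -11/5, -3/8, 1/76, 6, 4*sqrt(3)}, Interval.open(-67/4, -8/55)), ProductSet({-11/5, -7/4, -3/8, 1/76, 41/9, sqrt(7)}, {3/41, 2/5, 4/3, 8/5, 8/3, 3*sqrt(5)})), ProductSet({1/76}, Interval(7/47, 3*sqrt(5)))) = ProductSet({1/76}, Interval(7/47, 3*sqrt(5)))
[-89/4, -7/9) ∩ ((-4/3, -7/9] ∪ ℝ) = [-89/4, -7/9)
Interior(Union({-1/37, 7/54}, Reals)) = Reals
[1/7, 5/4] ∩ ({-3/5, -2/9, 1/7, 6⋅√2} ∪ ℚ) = ℚ ∩ [1/7, 5/4]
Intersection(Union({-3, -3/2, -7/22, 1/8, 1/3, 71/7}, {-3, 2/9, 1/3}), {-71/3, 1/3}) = {1/3}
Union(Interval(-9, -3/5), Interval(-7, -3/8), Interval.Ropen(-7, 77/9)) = Interval.Ropen(-9, 77/9)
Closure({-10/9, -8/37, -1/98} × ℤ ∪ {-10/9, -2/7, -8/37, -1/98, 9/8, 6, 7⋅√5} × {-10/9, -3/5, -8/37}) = ({-10/9, -8/37, -1/98} × ℤ) ∪ ({-10/9, -2/7, -8/37, -1/98, 9/8, 6, 7⋅√5} × {-10/9, -3/5, -8/37})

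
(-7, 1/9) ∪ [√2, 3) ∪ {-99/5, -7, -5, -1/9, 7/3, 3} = {-99/5} ∪ [-7, 1/9) ∪ [√2, 3]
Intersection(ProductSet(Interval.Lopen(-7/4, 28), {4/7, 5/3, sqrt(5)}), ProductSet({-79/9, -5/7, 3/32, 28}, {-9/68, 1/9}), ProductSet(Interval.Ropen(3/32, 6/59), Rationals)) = EmptySet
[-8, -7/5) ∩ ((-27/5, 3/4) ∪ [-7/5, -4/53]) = (-27/5, -7/5)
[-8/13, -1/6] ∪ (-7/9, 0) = (-7/9, 0)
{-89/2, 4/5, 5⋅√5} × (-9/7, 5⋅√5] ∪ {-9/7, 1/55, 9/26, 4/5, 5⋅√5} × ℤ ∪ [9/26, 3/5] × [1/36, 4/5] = ([9/26, 3/5] × [1/36, 4/5]) ∪ ({-9/7, 1/55, 9/26, 4/5, 5⋅√5} × ℤ) ∪ ({-89/2, 4/5, 5⋅√5} × (-9/7, 5⋅√5])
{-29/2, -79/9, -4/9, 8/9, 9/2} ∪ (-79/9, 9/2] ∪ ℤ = ℤ ∪ {-29/2} ∪ [-79/9, 9/2]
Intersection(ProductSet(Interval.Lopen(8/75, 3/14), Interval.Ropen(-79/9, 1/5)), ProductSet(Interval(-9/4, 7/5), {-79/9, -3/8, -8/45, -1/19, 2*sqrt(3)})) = ProductSet(Interval.Lopen(8/75, 3/14), {-79/9, -3/8, -8/45, -1/19})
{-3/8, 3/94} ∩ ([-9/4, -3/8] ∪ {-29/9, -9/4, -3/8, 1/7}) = {-3/8}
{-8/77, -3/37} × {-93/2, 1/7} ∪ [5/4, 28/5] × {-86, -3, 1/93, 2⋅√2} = ({-8/77, -3/37} × {-93/2, 1/7}) ∪ ([5/4, 28/5] × {-86, -3, 1/93, 2⋅√2})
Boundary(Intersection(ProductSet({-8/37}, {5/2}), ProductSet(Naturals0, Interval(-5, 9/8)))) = EmptySet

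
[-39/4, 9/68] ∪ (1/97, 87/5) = [-39/4, 87/5)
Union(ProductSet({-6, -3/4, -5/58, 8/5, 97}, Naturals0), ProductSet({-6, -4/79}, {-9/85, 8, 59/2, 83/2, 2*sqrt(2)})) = Union(ProductSet({-6, -4/79}, {-9/85, 8, 59/2, 83/2, 2*sqrt(2)}), ProductSet({-6, -3/4, -5/58, 8/5, 97}, Naturals0))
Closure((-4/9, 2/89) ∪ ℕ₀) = [-4/9, 2/89] ∪ ℕ₀ ∪ (ℕ₀ \ (-4/9, 2/89))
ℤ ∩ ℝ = ℤ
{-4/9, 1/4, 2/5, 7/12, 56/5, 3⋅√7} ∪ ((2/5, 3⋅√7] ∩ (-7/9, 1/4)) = {-4/9, 1/4, 2/5, 7/12, 56/5, 3⋅√7}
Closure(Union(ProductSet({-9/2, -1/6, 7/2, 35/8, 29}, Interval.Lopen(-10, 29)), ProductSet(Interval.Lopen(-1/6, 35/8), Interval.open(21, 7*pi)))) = Union(ProductSet({-9/2, -1/6, 7/2, 35/8, 29}, Interval(-10, 29)), ProductSet(Interval(-1/6, 35/8), {21, 7*pi}), ProductSet(Interval.Lopen(-1/6, 35/8), Interval.open(21, 7*pi)))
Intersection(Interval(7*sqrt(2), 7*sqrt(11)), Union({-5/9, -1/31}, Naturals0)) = Range(10, 24, 1)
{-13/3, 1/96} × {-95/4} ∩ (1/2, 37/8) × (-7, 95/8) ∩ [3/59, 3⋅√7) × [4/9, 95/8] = ∅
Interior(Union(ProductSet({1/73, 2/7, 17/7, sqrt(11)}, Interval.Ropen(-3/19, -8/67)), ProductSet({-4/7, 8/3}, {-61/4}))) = EmptySet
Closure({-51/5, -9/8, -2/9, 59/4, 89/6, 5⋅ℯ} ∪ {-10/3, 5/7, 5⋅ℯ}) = {-51/5, -10/3, -9/8, -2/9, 5/7, 59/4, 89/6, 5⋅ℯ}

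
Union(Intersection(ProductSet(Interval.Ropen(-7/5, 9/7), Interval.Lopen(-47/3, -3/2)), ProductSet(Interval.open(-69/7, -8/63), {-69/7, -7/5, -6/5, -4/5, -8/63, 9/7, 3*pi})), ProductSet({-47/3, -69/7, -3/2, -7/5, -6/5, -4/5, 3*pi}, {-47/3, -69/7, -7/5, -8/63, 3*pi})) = Union(ProductSet({-47/3, -69/7, -3/2, -7/5, -6/5, -4/5, 3*pi}, {-47/3, -69/7, -7/5, -8/63, 3*pi}), ProductSet(Interval.Ropen(-7/5, -8/63), {-69/7}))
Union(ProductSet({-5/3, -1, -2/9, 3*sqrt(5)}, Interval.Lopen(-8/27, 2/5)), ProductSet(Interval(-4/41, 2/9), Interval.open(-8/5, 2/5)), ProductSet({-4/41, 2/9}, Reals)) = Union(ProductSet({-4/41, 2/9}, Reals), ProductSet({-5/3, -1, -2/9, 3*sqrt(5)}, Interval.Lopen(-8/27, 2/5)), ProductSet(Interval(-4/41, 2/9), Interval.open(-8/5, 2/5)))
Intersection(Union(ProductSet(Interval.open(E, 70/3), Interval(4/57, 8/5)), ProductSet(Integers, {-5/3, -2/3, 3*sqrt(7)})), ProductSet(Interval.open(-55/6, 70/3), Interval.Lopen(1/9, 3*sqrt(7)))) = Union(ProductSet(Interval.open(E, 70/3), Interval.Lopen(1/9, 8/5)), ProductSet(Range(-9, 24, 1), {3*sqrt(7)}))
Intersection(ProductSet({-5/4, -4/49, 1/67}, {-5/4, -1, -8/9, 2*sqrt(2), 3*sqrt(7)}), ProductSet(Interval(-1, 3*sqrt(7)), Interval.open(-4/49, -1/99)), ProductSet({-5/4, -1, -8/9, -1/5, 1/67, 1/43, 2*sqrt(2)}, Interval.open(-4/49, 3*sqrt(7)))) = EmptySet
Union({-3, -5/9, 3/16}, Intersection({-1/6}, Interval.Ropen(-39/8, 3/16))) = {-3, -5/9, -1/6, 3/16}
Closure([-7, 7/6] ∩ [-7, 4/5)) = [-7, 4/5]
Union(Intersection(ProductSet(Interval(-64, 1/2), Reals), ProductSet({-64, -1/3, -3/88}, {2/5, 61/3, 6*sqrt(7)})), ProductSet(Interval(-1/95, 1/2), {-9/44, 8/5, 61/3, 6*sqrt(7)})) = Union(ProductSet({-64, -1/3, -3/88}, {2/5, 61/3, 6*sqrt(7)}), ProductSet(Interval(-1/95, 1/2), {-9/44, 8/5, 61/3, 6*sqrt(7)}))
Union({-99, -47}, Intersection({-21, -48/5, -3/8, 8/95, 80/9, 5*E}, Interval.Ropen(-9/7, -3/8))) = {-99, -47}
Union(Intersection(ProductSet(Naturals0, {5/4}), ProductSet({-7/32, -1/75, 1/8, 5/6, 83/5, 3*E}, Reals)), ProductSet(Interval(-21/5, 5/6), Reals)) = ProductSet(Interval(-21/5, 5/6), Reals)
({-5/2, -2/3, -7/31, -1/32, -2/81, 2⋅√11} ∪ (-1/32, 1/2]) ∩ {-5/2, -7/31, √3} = {-5/2, -7/31}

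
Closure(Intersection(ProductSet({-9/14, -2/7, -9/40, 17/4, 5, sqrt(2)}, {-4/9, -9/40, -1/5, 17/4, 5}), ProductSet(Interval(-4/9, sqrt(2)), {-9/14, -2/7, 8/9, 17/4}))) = ProductSet({-2/7, -9/40, sqrt(2)}, {17/4})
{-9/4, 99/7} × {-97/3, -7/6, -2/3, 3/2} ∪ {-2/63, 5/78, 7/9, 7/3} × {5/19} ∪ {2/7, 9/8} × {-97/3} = ({2/7, 9/8} × {-97/3}) ∪ ({-2/63, 5/78, 7/9, 7/3} × {5/19}) ∪ ({-9/4, 99/7} × {-97/3, -7/6, -2/3, 3/2})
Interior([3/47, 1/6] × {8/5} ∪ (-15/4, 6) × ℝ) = (-15/4, 6) × ℝ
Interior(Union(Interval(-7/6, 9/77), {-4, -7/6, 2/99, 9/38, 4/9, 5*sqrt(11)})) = Interval.open(-7/6, 9/77)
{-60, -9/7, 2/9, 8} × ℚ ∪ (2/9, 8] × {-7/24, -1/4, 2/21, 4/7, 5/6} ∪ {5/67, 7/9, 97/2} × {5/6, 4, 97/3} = ({-60, -9/7, 2/9, 8} × ℚ) ∪ ({5/67, 7/9, 97/2} × {5/6, 4, 97/3}) ∪ ((2/9, 8] × {-7/24, -1/4, 2/21, 4/7, 5/6})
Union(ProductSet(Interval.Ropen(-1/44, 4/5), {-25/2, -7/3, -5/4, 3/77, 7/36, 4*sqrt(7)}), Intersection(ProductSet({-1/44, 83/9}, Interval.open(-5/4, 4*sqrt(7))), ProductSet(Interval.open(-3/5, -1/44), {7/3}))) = ProductSet(Interval.Ropen(-1/44, 4/5), {-25/2, -7/3, -5/4, 3/77, 7/36, 4*sqrt(7)})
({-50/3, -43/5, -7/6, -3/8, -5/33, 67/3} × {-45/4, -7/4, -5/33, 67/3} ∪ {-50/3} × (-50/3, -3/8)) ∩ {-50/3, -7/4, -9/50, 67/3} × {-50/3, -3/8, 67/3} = {-50/3, 67/3} × {67/3}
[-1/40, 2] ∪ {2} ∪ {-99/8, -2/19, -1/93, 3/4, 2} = {-99/8, -2/19} ∪ [-1/40, 2]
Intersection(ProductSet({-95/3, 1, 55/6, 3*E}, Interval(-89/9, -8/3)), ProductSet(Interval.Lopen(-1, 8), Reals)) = ProductSet({1}, Interval(-89/9, -8/3))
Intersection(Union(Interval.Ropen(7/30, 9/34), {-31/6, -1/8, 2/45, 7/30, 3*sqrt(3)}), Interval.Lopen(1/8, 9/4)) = Interval.Ropen(7/30, 9/34)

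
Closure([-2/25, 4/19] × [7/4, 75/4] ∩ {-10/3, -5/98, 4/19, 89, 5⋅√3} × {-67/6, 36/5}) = {-5/98, 4/19} × {36/5}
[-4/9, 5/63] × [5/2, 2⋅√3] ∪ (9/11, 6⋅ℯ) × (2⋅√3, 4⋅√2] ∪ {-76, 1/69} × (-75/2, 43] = ({-76, 1/69} × (-75/2, 43]) ∪ ([-4/9, 5/63] × [5/2, 2⋅√3]) ∪ ((9/11, 6⋅ℯ) × (2⋅√3, 4⋅√2])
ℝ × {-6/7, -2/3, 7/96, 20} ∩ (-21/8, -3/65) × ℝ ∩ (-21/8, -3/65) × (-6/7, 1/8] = (-21/8, -3/65) × {-2/3, 7/96}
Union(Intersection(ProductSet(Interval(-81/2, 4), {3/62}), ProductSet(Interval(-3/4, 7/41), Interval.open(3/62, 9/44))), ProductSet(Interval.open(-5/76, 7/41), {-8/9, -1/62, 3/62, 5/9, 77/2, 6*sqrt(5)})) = ProductSet(Interval.open(-5/76, 7/41), {-8/9, -1/62, 3/62, 5/9, 77/2, 6*sqrt(5)})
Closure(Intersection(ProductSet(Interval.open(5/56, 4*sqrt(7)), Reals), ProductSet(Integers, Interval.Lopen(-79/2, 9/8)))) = ProductSet(Range(1, 11, 1), Interval(-79/2, 9/8))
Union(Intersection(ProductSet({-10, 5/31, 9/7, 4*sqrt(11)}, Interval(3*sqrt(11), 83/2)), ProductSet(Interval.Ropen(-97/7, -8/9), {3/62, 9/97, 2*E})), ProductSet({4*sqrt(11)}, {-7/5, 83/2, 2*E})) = ProductSet({4*sqrt(11)}, {-7/5, 83/2, 2*E})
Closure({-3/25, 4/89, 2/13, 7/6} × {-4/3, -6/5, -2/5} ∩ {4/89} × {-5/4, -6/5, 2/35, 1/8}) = {4/89} × {-6/5}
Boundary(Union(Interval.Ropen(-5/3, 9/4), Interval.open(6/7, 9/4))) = {-5/3, 9/4}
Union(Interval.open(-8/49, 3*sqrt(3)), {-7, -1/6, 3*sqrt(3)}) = Union({-7, -1/6}, Interval.Lopen(-8/49, 3*sqrt(3)))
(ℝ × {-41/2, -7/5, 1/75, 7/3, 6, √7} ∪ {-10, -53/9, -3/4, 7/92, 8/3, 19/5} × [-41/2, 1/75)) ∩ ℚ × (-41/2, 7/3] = (ℚ × {-7/5, 1/75, 7/3}) ∪ ({-10, -53/9, -3/4, 7/92, 8/3, 19/5} × (-41/2, 1/75))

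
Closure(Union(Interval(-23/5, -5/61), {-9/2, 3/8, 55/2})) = Union({3/8, 55/2}, Interval(-23/5, -5/61))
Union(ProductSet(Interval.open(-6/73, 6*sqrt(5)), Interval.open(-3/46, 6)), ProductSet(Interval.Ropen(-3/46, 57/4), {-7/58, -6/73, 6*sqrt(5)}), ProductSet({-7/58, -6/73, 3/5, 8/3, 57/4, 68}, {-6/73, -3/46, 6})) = Union(ProductSet({-7/58, -6/73, 3/5, 8/3, 57/4, 68}, {-6/73, -3/46, 6}), ProductSet(Interval.open(-6/73, 6*sqrt(5)), Interval.open(-3/46, 6)), ProductSet(Interval.Ropen(-3/46, 57/4), {-7/58, -6/73, 6*sqrt(5)}))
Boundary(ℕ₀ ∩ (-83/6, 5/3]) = {0, 1}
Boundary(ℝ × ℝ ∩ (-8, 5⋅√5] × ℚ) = [-8, 5⋅√5] × ℝ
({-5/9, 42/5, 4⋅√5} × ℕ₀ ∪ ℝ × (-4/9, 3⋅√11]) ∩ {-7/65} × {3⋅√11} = {-7/65} × {3⋅√11}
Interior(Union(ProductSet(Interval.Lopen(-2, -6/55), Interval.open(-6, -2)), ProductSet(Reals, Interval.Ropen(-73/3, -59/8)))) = Union(ProductSet(Interval(-oo, oo), Interval.open(-73/3, -59/8)), ProductSet(Interval.open(-2, -6/55), Interval.open(-6, -2)))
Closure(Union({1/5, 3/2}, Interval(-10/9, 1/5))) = Union({3/2}, Interval(-10/9, 1/5))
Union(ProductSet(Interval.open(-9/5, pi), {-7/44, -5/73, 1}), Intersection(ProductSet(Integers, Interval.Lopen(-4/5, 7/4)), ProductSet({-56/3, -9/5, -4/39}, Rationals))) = ProductSet(Interval.open(-9/5, pi), {-7/44, -5/73, 1})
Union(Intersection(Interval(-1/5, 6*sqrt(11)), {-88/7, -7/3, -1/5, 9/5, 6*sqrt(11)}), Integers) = Union({-1/5, 9/5, 6*sqrt(11)}, Integers)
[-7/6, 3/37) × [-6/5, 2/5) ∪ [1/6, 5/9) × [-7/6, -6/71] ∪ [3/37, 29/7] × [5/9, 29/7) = ([-7/6, 3/37) × [-6/5, 2/5)) ∪ ([3/37, 29/7] × [5/9, 29/7)) ∪ ([1/6, 5/9) × [-7/6, -6/71])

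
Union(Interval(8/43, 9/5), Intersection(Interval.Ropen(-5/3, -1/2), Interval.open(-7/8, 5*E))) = Union(Interval.open(-7/8, -1/2), Interval(8/43, 9/5))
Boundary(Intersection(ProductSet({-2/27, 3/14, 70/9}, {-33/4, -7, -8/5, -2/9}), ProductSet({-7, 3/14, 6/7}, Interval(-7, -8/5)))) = ProductSet({3/14}, {-7, -8/5})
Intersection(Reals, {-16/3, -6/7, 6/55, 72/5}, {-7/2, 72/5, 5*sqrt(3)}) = {72/5}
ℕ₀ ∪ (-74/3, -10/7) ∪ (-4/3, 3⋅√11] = (-74/3, -10/7) ∪ (-4/3, 3⋅√11] ∪ ℕ₀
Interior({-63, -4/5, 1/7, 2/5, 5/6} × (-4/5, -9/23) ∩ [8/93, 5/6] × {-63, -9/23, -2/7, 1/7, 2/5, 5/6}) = ∅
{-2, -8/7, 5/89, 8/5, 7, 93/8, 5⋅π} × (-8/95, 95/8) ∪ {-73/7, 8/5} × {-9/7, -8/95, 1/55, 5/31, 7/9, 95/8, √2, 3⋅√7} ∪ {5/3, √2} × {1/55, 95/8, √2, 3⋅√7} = ({-2, -8/7, 5/89, 8/5, 7, 93/8, 5⋅π} × (-8/95, 95/8)) ∪ ({5/3, √2} × {1/55, 95/8, √2, 3⋅√7}) ∪ ({-73/7, 8/5} × {-9/7, -8/95, 1/55, 5/31, 7/9, 95/8, √2, 3⋅√7})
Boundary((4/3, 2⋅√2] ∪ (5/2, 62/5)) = {4/3, 62/5}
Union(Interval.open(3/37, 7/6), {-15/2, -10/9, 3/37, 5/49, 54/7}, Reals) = Interval(-oo, oo)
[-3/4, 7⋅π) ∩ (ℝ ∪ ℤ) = [-3/4, 7⋅π)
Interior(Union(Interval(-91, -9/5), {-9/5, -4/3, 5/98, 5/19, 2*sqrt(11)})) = Interval.open(-91, -9/5)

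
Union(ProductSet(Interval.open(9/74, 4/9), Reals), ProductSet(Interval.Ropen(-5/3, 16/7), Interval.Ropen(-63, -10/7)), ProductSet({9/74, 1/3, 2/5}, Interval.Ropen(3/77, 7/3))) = Union(ProductSet({9/74, 1/3, 2/5}, Interval.Ropen(3/77, 7/3)), ProductSet(Interval.Ropen(-5/3, 16/7), Interval.Ropen(-63, -10/7)), ProductSet(Interval.open(9/74, 4/9), Reals))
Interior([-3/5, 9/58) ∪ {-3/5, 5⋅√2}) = (-3/5, 9/58)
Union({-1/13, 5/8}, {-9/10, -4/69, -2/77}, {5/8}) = {-9/10, -1/13, -4/69, -2/77, 5/8}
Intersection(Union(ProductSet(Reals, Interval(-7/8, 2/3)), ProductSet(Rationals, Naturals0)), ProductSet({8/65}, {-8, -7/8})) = ProductSet({8/65}, {-7/8})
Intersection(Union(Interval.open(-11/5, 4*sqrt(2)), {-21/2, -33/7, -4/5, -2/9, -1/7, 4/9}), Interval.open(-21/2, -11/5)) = {-33/7}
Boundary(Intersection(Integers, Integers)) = Integers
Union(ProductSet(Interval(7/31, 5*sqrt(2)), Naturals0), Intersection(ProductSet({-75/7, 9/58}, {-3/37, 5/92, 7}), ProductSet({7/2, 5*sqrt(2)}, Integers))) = ProductSet(Interval(7/31, 5*sqrt(2)), Naturals0)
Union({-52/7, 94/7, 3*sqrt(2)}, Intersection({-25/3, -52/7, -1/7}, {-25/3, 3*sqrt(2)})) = {-25/3, -52/7, 94/7, 3*sqrt(2)}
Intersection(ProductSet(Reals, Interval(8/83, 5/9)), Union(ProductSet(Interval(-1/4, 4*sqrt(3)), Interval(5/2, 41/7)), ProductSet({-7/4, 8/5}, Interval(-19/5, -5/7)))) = EmptySet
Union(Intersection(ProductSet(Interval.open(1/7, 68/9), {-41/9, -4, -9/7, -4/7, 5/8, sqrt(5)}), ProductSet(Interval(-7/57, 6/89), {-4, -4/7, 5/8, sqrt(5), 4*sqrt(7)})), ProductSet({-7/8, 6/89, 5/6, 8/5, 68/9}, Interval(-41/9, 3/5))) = ProductSet({-7/8, 6/89, 5/6, 8/5, 68/9}, Interval(-41/9, 3/5))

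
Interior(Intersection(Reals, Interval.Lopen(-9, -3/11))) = Interval.open(-9, -3/11)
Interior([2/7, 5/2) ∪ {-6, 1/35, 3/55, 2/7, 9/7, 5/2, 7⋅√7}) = (2/7, 5/2)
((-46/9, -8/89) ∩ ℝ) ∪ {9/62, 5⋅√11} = (-46/9, -8/89) ∪ {9/62, 5⋅√11}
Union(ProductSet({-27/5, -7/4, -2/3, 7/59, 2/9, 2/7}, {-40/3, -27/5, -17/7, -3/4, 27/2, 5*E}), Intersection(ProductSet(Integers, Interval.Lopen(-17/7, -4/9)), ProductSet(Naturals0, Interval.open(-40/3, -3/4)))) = Union(ProductSet({-27/5, -7/4, -2/3, 7/59, 2/9, 2/7}, {-40/3, -27/5, -17/7, -3/4, 27/2, 5*E}), ProductSet(Naturals0, Interval.open(-17/7, -3/4)))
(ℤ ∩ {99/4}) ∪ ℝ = ℝ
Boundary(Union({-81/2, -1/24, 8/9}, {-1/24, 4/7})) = {-81/2, -1/24, 4/7, 8/9}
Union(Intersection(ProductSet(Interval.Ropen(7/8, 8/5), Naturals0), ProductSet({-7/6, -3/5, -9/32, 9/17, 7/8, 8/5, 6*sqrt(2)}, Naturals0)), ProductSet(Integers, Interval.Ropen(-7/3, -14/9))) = Union(ProductSet({7/8}, Naturals0), ProductSet(Integers, Interval.Ropen(-7/3, -14/9)))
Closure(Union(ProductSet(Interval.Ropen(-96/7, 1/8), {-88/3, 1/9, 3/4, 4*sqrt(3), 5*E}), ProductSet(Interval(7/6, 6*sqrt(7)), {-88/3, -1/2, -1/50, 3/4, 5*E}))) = Union(ProductSet(Interval(-96/7, 1/8), {-88/3, 1/9, 3/4, 4*sqrt(3), 5*E}), ProductSet(Interval(7/6, 6*sqrt(7)), {-88/3, -1/2, -1/50, 3/4, 5*E}))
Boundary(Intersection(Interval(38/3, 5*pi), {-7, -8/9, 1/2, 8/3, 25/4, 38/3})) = {38/3}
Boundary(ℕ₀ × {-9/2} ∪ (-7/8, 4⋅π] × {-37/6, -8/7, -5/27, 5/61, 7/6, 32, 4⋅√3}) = (ℕ₀ × {-9/2}) ∪ ([-7/8, 4⋅π] × {-37/6, -8/7, -5/27, 5/61, 7/6, 32, 4⋅√3})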